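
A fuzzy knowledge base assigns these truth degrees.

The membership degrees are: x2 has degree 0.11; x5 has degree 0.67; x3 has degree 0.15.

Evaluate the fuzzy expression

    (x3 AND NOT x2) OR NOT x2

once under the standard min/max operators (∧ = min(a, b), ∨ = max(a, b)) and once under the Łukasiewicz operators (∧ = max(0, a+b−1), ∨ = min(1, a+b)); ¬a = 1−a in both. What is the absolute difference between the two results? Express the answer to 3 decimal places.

Under standard min/max:
  NOT x2 = 1 − 0.11 = 0.89
  x3 AND NOT x2 = min(a, b) on (0.15, 0.89) = 0.15
  NOT x2 = 1 − 0.11 = 0.89
  (x3 AND NOT x2) OR NOT x2 = max(a, b) on (0.15, 0.89) = 0.89
  → value = 0.8900
Under Łukasiewicz:
  NOT x2 = 1 − 0.11 = 0.89
  x3 AND NOT x2 = max(0, a+b−1) on (0.15, 0.89) = 0.04
  NOT x2 = 1 − 0.11 = 0.89
  (x3 AND NOT x2) OR NOT x2 = min(1, a+b) on (0.04, 0.89) = 0.93
  → value = 0.9300
|0.8900 − 0.9300| = 0.040

0.040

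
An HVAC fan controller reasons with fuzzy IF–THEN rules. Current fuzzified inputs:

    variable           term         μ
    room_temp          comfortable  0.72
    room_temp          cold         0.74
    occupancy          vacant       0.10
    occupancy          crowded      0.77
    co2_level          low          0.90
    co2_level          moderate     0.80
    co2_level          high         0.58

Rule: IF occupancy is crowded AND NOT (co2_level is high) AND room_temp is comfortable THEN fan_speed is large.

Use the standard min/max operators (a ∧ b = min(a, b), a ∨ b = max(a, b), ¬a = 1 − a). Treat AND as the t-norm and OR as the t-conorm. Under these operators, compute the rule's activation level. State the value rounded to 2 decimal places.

0.42

firing strength: crowded=0.77, ¬high=1−0.58=0.42, comfortable=0.72; AND[min(a, b)] → w = 0.42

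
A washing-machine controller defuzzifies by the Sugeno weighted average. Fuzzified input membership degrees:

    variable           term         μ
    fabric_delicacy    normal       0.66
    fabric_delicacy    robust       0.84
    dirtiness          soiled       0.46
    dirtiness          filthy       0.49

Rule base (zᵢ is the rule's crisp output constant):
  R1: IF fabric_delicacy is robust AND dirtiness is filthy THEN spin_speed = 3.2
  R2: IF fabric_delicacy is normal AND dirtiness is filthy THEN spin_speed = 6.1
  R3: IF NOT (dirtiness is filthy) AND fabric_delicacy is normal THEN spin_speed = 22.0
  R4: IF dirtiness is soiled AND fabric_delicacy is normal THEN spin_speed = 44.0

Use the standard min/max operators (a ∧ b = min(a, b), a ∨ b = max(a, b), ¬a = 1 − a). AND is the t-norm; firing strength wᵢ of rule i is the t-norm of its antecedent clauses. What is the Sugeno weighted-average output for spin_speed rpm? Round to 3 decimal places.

R1 (z=3.2): robust=0.84, filthy=0.49; AND[min(a, b)] → w = 0.49
R2 (z=6.1): normal=0.66, filthy=0.49; AND[min(a, b)] → w = 0.49
R3 (z=22.0): ¬filthy=1−0.49=0.51, normal=0.66; AND[min(a, b)] → w = 0.51
R4 (z=44.0): soiled=0.46, normal=0.66; AND[min(a, b)] → w = 0.46
Weighted average = (0.49·3.2 + 0.49·6.1 + 0.51·22.0 + 0.46·44.0) / (0.49 + 0.49 + 0.51 + 0.46)
  = 36.0170 / 1.9500 = 18.470

18.470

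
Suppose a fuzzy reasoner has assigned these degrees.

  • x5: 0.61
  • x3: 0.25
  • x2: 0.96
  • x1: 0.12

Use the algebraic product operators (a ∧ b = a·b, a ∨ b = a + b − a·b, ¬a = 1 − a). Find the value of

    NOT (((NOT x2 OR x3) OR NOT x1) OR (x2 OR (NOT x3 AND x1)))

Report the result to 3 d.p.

0.003

NOT x2 = 1 − 0.9600 = 0.0400
NOT x2 OR x3 = a + b − a·b on (0.0400, 0.2500) = 0.2800
NOT x1 = 1 − 0.1200 = 0.8800
(NOT x2 OR x3) OR NOT x1 = a + b − a·b on (0.2800, 0.8800) = 0.9136
NOT x3 = 1 − 0.2500 = 0.7500
NOT x3 AND x1 = a·b on (0.7500, 0.1200) = 0.0900
x2 OR (NOT x3 AND x1) = a + b − a·b on (0.9600, 0.0900) = 0.9636
((NOT x2 OR x3) OR NOT x1) OR (x2 OR (NOT x3 AND x1)) = a + b − a·b on (0.9136, 0.9636) = 0.9969
NOT (((NOT x2 OR x3) OR NOT x1) OR (x2 OR (NOT x3 AND x1))) = 1 − 0.9969 = 0.0031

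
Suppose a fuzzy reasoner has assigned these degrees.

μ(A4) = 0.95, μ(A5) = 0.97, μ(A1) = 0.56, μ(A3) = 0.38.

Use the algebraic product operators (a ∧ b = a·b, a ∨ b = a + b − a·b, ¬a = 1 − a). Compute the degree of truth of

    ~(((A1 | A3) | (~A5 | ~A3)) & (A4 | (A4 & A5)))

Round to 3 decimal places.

0.104

A1 | A3 = a + b − a·b on (0.5600, 0.3800) = 0.7272
~A5 = 1 − 0.9700 = 0.0300
~A3 = 1 − 0.3800 = 0.6200
~A5 | ~A3 = a + b − a·b on (0.0300, 0.6200) = 0.6314
(A1 | A3) | (~A5 | ~A3) = a + b − a·b on (0.7272, 0.6314) = 0.8994
A4 & A5 = a·b on (0.9500, 0.9700) = 0.9215
A4 | (A4 & A5) = a + b − a·b on (0.9500, 0.9215) = 0.9961
((A1 | A3) | (~A5 | ~A3)) & (A4 | (A4 & A5)) = a·b on (0.8994, 0.9961) = 0.8959
~(((A1 | A3) | (~A5 | ~A3)) & (A4 | (A4 & A5))) = 1 − 0.8959 = 0.1041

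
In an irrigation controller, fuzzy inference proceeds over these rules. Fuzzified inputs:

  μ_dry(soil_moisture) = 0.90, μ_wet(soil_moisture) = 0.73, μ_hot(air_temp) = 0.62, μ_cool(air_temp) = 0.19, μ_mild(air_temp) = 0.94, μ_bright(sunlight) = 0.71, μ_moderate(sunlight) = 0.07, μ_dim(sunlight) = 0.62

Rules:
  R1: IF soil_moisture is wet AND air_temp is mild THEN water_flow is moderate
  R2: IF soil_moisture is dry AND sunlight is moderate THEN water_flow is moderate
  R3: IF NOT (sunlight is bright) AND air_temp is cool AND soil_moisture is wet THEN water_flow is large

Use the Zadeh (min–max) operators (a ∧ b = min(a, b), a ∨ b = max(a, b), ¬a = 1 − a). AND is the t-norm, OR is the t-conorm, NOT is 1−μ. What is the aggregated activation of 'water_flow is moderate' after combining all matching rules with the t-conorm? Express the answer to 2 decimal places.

0.73

R1: wet=0.73, mild=0.94; AND[min(a, b)] → w = 0.73
R2: dry=0.90, moderate=0.07; AND[min(a, b)] → w = 0.07
R3: ¬bright=1−0.71=0.29, cool=0.19, wet=0.73; AND[min(a, b)] → w = 0.19
Rules with consequent 'moderate': {R1, R2} → strengths 0.73, 0.07
Aggregate via t-conorm [max(a, b)]: 0.73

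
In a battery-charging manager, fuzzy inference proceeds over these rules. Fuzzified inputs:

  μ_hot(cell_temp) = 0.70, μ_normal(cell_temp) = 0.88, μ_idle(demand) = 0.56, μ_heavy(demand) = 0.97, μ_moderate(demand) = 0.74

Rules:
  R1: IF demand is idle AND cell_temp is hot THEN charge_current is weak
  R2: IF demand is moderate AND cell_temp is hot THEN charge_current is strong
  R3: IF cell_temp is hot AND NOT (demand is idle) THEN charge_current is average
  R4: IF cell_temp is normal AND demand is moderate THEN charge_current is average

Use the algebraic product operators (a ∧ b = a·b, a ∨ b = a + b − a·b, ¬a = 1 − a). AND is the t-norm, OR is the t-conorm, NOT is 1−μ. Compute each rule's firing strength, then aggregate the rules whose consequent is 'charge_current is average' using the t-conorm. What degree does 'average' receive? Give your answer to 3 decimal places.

0.759

R1: idle=0.56, hot=0.70; AND[a·b] → w = 0.3920
R2: moderate=0.74, hot=0.70; AND[a·b] → w = 0.5180
R3: hot=0.70, ¬idle=1−0.56=0.44; AND[a·b] → w = 0.3080
R4: normal=0.88, moderate=0.74; AND[a·b] → w = 0.6512
Rules with consequent 'average': {R3, R4} → strengths 0.3080, 0.6512
Aggregate via t-conorm [a + b − a·b]: 0.7586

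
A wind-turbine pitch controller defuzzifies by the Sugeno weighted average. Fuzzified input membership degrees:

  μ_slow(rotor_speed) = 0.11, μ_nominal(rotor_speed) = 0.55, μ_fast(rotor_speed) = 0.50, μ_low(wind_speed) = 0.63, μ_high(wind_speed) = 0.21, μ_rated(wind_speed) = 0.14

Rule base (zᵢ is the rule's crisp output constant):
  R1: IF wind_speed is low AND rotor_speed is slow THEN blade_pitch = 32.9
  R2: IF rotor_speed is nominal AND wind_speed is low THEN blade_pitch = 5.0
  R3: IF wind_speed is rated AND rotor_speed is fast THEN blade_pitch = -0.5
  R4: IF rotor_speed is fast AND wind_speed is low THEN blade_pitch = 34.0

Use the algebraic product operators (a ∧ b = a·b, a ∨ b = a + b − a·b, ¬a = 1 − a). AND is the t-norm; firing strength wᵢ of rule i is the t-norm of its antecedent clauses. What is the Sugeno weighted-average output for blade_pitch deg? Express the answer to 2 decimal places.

18.34

R1 (z=32.9): low=0.63, slow=0.11; AND[a·b] → w = 0.0693
R2 (z=5.0): nominal=0.55, low=0.63; AND[a·b] → w = 0.3465
R3 (z=-0.5): rated=0.14, fast=0.50; AND[a·b] → w = 0.0700
R4 (z=34.0): fast=0.50, low=0.63; AND[a·b] → w = 0.3150
Weighted average = (0.0693·32.9 + 0.3465·5.0 + 0.0700·-0.5 + 0.3150·34.0) / (0.0693 + 0.3465 + 0.0700 + 0.3150)
  = 14.6875 / 0.8008 = 18.34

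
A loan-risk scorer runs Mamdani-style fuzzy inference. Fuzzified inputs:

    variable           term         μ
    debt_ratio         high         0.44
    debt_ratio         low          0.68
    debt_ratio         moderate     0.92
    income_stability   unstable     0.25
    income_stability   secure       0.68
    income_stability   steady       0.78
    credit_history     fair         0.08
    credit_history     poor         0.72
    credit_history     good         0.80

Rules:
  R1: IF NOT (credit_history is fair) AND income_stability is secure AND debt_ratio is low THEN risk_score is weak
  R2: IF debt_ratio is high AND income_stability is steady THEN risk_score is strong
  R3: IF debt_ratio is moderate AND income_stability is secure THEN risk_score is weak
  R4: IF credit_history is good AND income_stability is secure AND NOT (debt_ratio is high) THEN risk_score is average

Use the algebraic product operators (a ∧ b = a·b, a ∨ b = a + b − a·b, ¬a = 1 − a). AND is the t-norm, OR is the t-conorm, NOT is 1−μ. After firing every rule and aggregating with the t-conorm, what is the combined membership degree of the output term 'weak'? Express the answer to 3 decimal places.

0.785

R1: ¬fair=1−0.08=0.92, secure=0.68, low=0.68; AND[a·b] → w = 0.4254
R2: high=0.44, steady=0.78; AND[a·b] → w = 0.3432
R3: moderate=0.92, secure=0.68; AND[a·b] → w = 0.6256
R4: good=0.80, secure=0.68, ¬high=1−0.44=0.56; AND[a·b] → w = 0.3046
Rules with consequent 'weak': {R1, R3} → strengths 0.4254, 0.6256
Aggregate via t-conorm [a + b − a·b]: 0.7849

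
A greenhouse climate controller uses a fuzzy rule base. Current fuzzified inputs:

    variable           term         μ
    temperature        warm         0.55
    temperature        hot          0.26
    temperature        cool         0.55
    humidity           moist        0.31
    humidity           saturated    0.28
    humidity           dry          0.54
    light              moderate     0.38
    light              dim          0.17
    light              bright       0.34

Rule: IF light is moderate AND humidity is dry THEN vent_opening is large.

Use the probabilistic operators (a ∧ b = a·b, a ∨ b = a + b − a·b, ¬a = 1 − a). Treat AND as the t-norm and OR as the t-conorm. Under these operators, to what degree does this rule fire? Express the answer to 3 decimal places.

firing strength: moderate=0.38, dry=0.54; AND[a·b] → w = 0.2052

0.205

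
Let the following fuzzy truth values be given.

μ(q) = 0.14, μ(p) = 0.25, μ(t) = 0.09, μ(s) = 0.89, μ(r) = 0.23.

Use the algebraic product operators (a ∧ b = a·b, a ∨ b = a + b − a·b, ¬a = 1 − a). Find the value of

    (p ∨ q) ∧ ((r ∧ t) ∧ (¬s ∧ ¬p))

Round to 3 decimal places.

0.001

p ∨ q = a + b − a·b on (0.2500, 0.1400) = 0.3550
r ∧ t = a·b on (0.2300, 0.0900) = 0.0207
¬s = 1 − 0.8900 = 0.1100
¬p = 1 − 0.2500 = 0.7500
¬s ∧ ¬p = a·b on (0.1100, 0.7500) = 0.0825
(r ∧ t) ∧ (¬s ∧ ¬p) = a·b on (0.0207, 0.0825) = 0.0017
(p ∨ q) ∧ ((r ∧ t) ∧ (¬s ∧ ¬p)) = a·b on (0.3550, 0.0017) = 0.0006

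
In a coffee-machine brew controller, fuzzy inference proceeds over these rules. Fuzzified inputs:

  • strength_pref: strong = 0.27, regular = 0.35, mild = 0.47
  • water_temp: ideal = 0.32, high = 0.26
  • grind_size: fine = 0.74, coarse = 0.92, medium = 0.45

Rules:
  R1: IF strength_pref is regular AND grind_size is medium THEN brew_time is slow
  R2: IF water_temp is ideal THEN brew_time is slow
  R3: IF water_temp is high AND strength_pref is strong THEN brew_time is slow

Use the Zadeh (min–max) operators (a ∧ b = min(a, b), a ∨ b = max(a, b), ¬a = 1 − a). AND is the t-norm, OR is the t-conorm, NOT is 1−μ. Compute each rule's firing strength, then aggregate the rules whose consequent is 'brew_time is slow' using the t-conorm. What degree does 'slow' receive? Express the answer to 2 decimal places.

R1: regular=0.35, medium=0.45; AND[min(a, b)] → w = 0.35
R2: ideal=0.32 → w = 0.32
R3: high=0.26, strong=0.27; AND[min(a, b)] → w = 0.26
Rules with consequent 'slow': {R1, R2, R3} → strengths 0.35, 0.32, 0.26
Aggregate via t-conorm [max(a, b)]: 0.35

0.35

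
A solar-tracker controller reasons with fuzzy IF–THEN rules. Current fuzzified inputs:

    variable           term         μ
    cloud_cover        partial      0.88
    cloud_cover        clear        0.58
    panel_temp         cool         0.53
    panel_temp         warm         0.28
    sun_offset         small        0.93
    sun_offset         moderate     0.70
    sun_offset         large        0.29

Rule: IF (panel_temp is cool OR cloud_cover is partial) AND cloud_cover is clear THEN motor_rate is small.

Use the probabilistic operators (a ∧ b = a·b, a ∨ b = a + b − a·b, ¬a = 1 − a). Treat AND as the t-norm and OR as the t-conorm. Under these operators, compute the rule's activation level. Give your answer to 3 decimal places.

0.547

firing strength: (cool=0.53 OR partial=0.88) = 0.9436; AND[a·b] with clear=0.58 → w = 0.5473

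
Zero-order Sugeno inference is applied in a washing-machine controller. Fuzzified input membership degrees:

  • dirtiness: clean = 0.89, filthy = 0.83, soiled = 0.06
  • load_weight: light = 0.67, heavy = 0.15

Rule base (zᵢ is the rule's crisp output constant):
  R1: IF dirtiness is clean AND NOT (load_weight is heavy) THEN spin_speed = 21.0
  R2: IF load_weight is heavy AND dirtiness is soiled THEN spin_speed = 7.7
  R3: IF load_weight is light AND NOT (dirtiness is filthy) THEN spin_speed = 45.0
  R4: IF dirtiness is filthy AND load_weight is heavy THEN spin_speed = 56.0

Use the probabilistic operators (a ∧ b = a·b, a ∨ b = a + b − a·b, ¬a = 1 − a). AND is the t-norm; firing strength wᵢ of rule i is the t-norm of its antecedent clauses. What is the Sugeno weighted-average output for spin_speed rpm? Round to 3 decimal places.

27.944

R1 (z=21.0): clean=0.89, ¬heavy=1−0.15=0.85; AND[a·b] → w = 0.7565
R2 (z=7.7): heavy=0.15, soiled=0.06; AND[a·b] → w = 0.0090
R3 (z=45.0): light=0.67, ¬filthy=1−0.83=0.17; AND[a·b] → w = 0.1139
R4 (z=56.0): filthy=0.83, heavy=0.15; AND[a·b] → w = 0.1245
Weighted average = (0.7565·21.0 + 0.0090·7.7 + 0.1139·45.0 + 0.1245·56.0) / (0.7565 + 0.0090 + 0.1139 + 0.1245)
  = 28.0533 / 1.0039 = 27.944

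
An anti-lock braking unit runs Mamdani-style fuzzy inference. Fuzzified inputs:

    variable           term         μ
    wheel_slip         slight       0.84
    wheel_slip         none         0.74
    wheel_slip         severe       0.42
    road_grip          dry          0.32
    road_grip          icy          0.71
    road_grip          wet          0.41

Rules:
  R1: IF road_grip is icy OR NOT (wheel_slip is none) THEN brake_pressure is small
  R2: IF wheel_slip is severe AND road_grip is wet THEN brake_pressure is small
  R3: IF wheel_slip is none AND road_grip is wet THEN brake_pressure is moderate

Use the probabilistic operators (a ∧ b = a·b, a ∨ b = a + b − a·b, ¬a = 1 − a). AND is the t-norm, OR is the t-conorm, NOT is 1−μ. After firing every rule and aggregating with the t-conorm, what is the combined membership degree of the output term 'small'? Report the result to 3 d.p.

R1: icy=0.71, ¬none=1−0.74=0.26; OR[a + b − a·b] → w = 0.7854
R2: severe=0.42, wet=0.41; AND[a·b] → w = 0.1722
R3: none=0.74, wet=0.41; AND[a·b] → w = 0.3034
Rules with consequent 'small': {R1, R2} → strengths 0.7854, 0.1722
Aggregate via t-conorm [a + b − a·b]: 0.8224

0.822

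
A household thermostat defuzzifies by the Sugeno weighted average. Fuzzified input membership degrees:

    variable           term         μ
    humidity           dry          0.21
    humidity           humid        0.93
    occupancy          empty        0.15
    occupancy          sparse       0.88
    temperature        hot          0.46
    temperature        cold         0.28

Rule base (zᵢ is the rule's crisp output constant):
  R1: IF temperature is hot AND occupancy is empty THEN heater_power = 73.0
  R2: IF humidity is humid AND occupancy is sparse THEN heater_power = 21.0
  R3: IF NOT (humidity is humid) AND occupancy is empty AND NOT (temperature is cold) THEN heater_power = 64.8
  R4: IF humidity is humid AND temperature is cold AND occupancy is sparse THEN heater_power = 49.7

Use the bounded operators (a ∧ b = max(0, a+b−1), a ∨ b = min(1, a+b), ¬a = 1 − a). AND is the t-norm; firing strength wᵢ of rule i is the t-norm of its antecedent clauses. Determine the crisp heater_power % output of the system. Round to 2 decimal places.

23.87

R1 (z=73.0): hot=0.46, empty=0.15; AND[max(0, a+b−1)] → w = 0.00
R2 (z=21.0): humid=0.93, sparse=0.88; AND[max(0, a+b−1)] → w = 0.81
R3 (z=64.8): ¬humid=1−0.93=0.07, empty=0.15, ¬cold=1−0.28=0.72; AND[max(0, a+b−1)] → w = 0.00
R4 (z=49.7): humid=0.93, cold=0.28, sparse=0.88; AND[max(0, a+b−1)] → w = 0.09
Weighted average = (0.00·73.0 + 0.81·21.0 + 0.00·64.8 + 0.09·49.7) / (0.00 + 0.81 + 0.00 + 0.09)
  = 21.4830 / 0.9000 = 23.87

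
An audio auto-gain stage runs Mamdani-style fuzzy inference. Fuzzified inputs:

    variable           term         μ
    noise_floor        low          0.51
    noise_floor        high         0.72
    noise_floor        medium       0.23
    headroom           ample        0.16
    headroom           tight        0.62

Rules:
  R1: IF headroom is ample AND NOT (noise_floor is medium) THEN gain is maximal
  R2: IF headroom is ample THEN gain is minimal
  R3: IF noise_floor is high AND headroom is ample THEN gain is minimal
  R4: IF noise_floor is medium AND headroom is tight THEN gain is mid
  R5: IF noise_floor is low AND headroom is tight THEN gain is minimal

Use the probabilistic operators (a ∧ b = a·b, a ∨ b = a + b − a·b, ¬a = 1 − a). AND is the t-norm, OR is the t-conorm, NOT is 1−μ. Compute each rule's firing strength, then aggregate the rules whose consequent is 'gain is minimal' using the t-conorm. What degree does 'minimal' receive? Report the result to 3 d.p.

0.492

R1: ample=0.16, ¬medium=1−0.23=0.77; AND[a·b] → w = 0.1232
R2: ample=0.16 → w = 0.1600
R3: high=0.72, ample=0.16; AND[a·b] → w = 0.1152
R4: medium=0.23, tight=0.62; AND[a·b] → w = 0.1426
R5: low=0.51, tight=0.62; AND[a·b] → w = 0.3162
Rules with consequent 'minimal': {R2, R3, R5} → strengths 0.1600, 0.1152, 0.3162
Aggregate via t-conorm [a + b − a·b]: 0.4918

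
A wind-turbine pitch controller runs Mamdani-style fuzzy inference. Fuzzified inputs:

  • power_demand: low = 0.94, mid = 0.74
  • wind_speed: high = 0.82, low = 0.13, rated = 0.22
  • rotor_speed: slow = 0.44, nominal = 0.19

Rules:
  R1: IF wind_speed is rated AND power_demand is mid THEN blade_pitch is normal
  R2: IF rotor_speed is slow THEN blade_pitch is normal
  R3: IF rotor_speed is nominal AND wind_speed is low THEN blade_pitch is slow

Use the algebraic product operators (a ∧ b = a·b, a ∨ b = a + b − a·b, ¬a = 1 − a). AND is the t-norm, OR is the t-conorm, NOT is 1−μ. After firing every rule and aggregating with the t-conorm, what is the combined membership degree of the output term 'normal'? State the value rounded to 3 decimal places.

R1: rated=0.22, mid=0.74; AND[a·b] → w = 0.1628
R2: slow=0.44 → w = 0.4400
R3: nominal=0.19, low=0.13; AND[a·b] → w = 0.0247
Rules with consequent 'normal': {R1, R2} → strengths 0.1628, 0.4400
Aggregate via t-conorm [a + b − a·b]: 0.5312

0.531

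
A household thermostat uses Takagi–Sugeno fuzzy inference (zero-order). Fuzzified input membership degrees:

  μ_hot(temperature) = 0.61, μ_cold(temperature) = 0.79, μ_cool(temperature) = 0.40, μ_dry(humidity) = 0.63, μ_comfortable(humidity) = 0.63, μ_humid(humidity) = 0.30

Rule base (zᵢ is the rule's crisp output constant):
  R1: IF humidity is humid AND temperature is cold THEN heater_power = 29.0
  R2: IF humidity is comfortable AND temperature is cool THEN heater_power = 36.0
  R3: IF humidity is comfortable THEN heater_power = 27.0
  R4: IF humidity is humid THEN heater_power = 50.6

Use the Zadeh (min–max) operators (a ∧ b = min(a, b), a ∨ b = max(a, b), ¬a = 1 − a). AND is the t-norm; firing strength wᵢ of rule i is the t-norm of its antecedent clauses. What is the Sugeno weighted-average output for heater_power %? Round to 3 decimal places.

33.920

R1 (z=29.0): humid=0.30, cold=0.79; AND[min(a, b)] → w = 0.30
R2 (z=36.0): comfortable=0.63, cool=0.40; AND[min(a, b)] → w = 0.40
R3 (z=27.0): comfortable=0.63 → w = 0.63
R4 (z=50.6): humid=0.30 → w = 0.30
Weighted average = (0.30·29.0 + 0.40·36.0 + 0.63·27.0 + 0.30·50.6) / (0.30 + 0.40 + 0.63 + 0.30)
  = 55.2900 / 1.6300 = 33.920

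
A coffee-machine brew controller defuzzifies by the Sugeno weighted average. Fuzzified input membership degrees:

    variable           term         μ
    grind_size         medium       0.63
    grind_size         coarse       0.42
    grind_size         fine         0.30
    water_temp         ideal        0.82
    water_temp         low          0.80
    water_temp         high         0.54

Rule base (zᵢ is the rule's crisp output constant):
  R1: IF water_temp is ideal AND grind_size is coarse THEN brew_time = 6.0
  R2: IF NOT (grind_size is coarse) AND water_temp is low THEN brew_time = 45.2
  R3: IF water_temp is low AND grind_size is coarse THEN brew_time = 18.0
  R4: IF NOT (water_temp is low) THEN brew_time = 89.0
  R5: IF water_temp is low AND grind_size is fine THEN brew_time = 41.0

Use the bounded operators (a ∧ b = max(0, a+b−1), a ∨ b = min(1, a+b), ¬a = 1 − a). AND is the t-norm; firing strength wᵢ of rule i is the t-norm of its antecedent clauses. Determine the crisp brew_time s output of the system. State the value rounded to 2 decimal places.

R1 (z=6.0): ideal=0.82, coarse=0.42; AND[max(0, a+b−1)] → w = 0.24
R2 (z=45.2): ¬coarse=1−0.42=0.58, low=0.80; AND[max(0, a+b−1)] → w = 0.38
R3 (z=18.0): low=0.80, coarse=0.42; AND[max(0, a+b−1)] → w = 0.22
R4 (z=89.0): ¬low=1−0.80=0.20 → w = 0.20
R5 (z=41.0): low=0.80, fine=0.30; AND[max(0, a+b−1)] → w = 0.10
Weighted average = (0.24·6.0 + 0.38·45.2 + 0.22·18.0 + 0.20·89.0 + 0.10·41.0) / (0.24 + 0.38 + 0.22 + 0.20 + 0.10)
  = 44.4760 / 1.1400 = 39.01

39.01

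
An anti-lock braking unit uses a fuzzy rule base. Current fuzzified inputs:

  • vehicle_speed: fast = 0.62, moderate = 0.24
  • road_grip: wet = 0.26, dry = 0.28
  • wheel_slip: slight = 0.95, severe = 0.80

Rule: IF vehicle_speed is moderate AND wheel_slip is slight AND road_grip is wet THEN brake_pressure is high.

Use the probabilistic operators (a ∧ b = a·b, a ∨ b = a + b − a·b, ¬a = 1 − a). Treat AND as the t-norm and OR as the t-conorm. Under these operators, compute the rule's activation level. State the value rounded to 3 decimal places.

0.059

firing strength: moderate=0.24, slight=0.95, wet=0.26; AND[a·b] → w = 0.0593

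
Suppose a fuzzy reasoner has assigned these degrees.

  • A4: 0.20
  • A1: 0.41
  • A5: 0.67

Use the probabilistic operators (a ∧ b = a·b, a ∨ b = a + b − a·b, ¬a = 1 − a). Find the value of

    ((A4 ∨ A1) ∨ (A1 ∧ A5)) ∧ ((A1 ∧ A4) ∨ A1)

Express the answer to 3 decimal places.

A4 ∨ A1 = a + b − a·b on (0.2000, 0.4100) = 0.5280
A1 ∧ A5 = a·b on (0.4100, 0.6700) = 0.2747
(A4 ∨ A1) ∨ (A1 ∧ A5) = a + b − a·b on (0.5280, 0.2747) = 0.6577
A1 ∧ A4 = a·b on (0.4100, 0.2000) = 0.0820
(A1 ∧ A4) ∨ A1 = a + b − a·b on (0.0820, 0.4100) = 0.4584
((A4 ∨ A1) ∨ (A1 ∧ A5)) ∧ ((A1 ∧ A4) ∨ A1) = a·b on (0.6577, 0.4584) = 0.3015

0.301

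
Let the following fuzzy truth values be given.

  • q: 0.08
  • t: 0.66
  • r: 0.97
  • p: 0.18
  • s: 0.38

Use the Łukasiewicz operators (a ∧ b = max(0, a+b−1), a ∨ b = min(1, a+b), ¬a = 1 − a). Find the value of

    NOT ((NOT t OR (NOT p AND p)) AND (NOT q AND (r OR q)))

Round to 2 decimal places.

0.74

NOT t = 1 − 0.66 = 0.34
NOT p = 1 − 0.18 = 0.82
NOT p AND p = max(0, a+b−1) on (0.82, 0.18) = 0.00
NOT t OR (NOT p AND p) = min(1, a+b) on (0.34, 0.00) = 0.34
NOT q = 1 − 0.08 = 0.92
r OR q = min(1, a+b) on (0.97, 0.08) = 1.00
NOT q AND (r OR q) = max(0, a+b−1) on (0.92, 1.00) = 0.92
(NOT t OR (NOT p AND p)) AND (NOT q AND (r OR q)) = max(0, a+b−1) on (0.34, 0.92) = 0.26
NOT ((NOT t OR (NOT p AND p)) AND (NOT q AND (r OR q))) = 1 − 0.26 = 0.74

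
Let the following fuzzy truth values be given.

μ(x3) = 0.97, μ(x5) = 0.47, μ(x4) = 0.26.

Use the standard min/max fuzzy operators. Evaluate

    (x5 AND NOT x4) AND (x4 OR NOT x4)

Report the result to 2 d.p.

NOT x4 = 1 − 0.26 = 0.74
x5 AND NOT x4 = min(a, b) on (0.47, 0.74) = 0.47
NOT x4 = 1 − 0.26 = 0.74
x4 OR NOT x4 = max(a, b) on (0.26, 0.74) = 0.74
(x5 AND NOT x4) AND (x4 OR NOT x4) = min(a, b) on (0.47, 0.74) = 0.47

0.47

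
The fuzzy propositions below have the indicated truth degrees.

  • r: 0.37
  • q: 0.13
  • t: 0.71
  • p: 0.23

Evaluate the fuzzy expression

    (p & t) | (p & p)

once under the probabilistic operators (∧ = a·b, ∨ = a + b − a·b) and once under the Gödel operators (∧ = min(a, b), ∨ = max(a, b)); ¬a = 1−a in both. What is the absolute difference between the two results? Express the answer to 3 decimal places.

Under probabilistic:
  p & t = a·b on (0.2300, 0.7100) = 0.1633
  p & p = a·b on (0.2300, 0.2300) = 0.0529
  (p & t) | (p & p) = a + b − a·b on (0.1633, 0.0529) = 0.2076
  → value = 0.2076
Under Gödel:
  p & t = min(a, b) on (0.23, 0.71) = 0.23
  p & p = min(a, b) on (0.23, 0.23) = 0.23
  (p & t) | (p & p) = max(a, b) on (0.23, 0.23) = 0.23
  → value = 0.2300
|0.2076 − 0.2300| = 0.022

0.022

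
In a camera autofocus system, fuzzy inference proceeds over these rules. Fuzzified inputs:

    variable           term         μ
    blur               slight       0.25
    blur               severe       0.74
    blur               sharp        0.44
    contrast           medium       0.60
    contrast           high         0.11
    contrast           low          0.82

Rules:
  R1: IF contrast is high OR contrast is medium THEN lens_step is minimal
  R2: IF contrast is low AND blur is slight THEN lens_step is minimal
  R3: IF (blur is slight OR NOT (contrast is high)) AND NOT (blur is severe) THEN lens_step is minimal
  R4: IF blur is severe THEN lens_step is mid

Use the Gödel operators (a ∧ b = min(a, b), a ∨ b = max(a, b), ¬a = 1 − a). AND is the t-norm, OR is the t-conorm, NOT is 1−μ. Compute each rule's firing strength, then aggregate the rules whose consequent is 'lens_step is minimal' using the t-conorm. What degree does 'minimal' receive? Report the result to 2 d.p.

R1: high=0.11, medium=0.60; OR[max(a, b)] → w = 0.60
R2: low=0.82, slight=0.25; AND[min(a, b)] → w = 0.25
R3: (slight=0.25 OR ¬high=1−0.11=0.89) = 0.89; AND[min(a, b)] with ¬severe=1−0.74=0.26 → w = 0.26
R4: severe=0.74 → w = 0.74
Rules with consequent 'minimal': {R1, R2, R3} → strengths 0.60, 0.25, 0.26
Aggregate via t-conorm [max(a, b)]: 0.60

0.60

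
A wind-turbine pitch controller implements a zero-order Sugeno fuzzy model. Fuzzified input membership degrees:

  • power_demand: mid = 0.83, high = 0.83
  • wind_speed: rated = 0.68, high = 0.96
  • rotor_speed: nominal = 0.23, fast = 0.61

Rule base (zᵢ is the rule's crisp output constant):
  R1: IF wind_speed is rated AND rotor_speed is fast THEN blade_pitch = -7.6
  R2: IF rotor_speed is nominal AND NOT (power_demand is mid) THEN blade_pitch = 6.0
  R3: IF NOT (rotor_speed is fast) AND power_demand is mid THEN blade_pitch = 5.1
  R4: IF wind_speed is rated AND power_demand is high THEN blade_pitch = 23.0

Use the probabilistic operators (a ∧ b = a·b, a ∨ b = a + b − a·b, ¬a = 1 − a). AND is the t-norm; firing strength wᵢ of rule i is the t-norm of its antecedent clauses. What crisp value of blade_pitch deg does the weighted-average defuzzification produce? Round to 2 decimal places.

R1 (z=-7.6): rated=0.68, fast=0.61; AND[a·b] → w = 0.4148
R2 (z=6.0): nominal=0.23, ¬mid=1−0.83=0.17; AND[a·b] → w = 0.0391
R3 (z=5.1): ¬fast=1−0.61=0.39, mid=0.83; AND[a·b] → w = 0.3237
R4 (z=23.0): rated=0.68, high=0.83; AND[a·b] → w = 0.5644
Weighted average = (0.4148·-7.6 + 0.0391·6.0 + 0.3237·5.1 + 0.5644·23.0) / (0.4148 + 0.0391 + 0.3237 + 0.5644)
  = 11.7142 / 1.3420 = 8.73

8.73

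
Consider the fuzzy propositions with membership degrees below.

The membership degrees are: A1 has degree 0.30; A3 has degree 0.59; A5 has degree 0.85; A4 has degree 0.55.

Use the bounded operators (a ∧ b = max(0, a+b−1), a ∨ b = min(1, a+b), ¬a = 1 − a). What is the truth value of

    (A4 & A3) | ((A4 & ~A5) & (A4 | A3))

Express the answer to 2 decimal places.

0.14

A4 & A3 = max(0, a+b−1) on (0.55, 0.59) = 0.14
~A5 = 1 − 0.85 = 0.15
A4 & ~A5 = max(0, a+b−1) on (0.55, 0.15) = 0.00
A4 | A3 = min(1, a+b) on (0.55, 0.59) = 1.00
(A4 & ~A5) & (A4 | A3) = max(0, a+b−1) on (0.00, 1.00) = 0.00
(A4 & A3) | ((A4 & ~A5) & (A4 | A3)) = min(1, a+b) on (0.14, 0.00) = 0.14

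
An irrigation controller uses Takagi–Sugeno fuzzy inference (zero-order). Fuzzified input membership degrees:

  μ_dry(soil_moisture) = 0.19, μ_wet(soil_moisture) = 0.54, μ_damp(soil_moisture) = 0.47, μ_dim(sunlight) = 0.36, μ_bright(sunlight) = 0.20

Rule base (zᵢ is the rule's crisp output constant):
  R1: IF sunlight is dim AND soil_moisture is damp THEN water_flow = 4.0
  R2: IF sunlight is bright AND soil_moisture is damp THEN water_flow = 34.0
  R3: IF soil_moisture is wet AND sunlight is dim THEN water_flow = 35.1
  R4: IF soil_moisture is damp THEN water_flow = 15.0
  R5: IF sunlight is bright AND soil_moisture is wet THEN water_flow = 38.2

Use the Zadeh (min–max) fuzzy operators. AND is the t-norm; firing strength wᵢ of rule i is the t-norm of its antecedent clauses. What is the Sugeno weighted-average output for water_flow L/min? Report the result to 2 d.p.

22.37

R1 (z=4.0): dim=0.36, damp=0.47; AND[min(a, b)] → w = 0.36
R2 (z=34.0): bright=0.20, damp=0.47; AND[min(a, b)] → w = 0.20
R3 (z=35.1): wet=0.54, dim=0.36; AND[min(a, b)] → w = 0.36
R4 (z=15.0): damp=0.47 → w = 0.47
R5 (z=38.2): bright=0.20, wet=0.54; AND[min(a, b)] → w = 0.20
Weighted average = (0.36·4.0 + 0.20·34.0 + 0.36·35.1 + 0.47·15.0 + 0.20·38.2) / (0.36 + 0.20 + 0.36 + 0.47 + 0.20)
  = 35.5660 / 1.5900 = 22.37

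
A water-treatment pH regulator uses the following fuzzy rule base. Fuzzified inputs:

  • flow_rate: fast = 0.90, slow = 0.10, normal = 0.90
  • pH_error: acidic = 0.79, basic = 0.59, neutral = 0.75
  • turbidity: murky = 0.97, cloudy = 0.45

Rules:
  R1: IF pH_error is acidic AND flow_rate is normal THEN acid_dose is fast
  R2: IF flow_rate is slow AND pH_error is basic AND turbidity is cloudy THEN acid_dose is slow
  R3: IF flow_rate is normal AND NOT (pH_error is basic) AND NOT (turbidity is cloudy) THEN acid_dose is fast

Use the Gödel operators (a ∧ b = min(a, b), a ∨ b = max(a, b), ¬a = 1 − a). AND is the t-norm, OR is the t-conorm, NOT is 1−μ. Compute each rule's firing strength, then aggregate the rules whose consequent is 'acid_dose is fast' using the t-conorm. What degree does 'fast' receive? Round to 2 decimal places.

0.79

R1: acidic=0.79, normal=0.90; AND[min(a, b)] → w = 0.79
R2: slow=0.10, basic=0.59, cloudy=0.45; AND[min(a, b)] → w = 0.10
R3: normal=0.90, ¬basic=1−0.59=0.41, ¬cloudy=1−0.45=0.55; AND[min(a, b)] → w = 0.41
Rules with consequent 'fast': {R1, R3} → strengths 0.79, 0.41
Aggregate via t-conorm [max(a, b)]: 0.79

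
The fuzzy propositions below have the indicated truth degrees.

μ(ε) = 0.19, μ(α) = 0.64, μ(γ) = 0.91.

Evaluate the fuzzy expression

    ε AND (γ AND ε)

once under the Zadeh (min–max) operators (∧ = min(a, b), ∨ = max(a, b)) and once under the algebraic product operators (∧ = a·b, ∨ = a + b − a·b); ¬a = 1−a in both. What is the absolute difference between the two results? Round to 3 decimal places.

Under Zadeh (min–max):
  γ AND ε = min(a, b) on (0.91, 0.19) = 0.19
  ε AND (γ AND ε) = min(a, b) on (0.19, 0.19) = 0.19
  → value = 0.1900
Under algebraic product:
  γ AND ε = a·b on (0.9100, 0.1900) = 0.1729
  ε AND (γ AND ε) = a·b on (0.1900, 0.1729) = 0.0329
  → value = 0.0329
|0.1900 − 0.0329| = 0.157

0.157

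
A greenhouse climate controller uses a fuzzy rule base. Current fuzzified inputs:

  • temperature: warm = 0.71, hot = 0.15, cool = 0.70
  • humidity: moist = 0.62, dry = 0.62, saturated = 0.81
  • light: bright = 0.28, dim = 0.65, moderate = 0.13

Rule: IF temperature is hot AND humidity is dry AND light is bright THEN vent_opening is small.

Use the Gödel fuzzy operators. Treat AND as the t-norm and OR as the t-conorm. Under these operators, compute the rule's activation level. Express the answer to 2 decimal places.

firing strength: hot=0.15, dry=0.62, bright=0.28; AND[min(a, b)] → w = 0.15

0.15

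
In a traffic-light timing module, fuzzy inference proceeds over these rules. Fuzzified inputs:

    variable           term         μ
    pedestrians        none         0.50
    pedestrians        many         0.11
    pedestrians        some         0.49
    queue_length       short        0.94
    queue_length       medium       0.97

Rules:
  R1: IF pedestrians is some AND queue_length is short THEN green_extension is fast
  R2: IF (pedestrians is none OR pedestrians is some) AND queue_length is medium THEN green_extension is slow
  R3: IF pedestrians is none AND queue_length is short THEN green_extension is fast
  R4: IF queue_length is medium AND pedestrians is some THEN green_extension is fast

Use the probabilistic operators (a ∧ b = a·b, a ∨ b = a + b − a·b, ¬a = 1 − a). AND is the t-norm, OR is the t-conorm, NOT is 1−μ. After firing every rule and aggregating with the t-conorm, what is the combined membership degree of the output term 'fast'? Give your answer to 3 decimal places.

R1: some=0.49, short=0.94; AND[a·b] → w = 0.4606
R2: (none=0.50 OR some=0.49) = 0.7450; AND[a·b] with medium=0.97 → w = 0.7227
R3: none=0.50, short=0.94; AND[a·b] → w = 0.4700
R4: medium=0.97, some=0.49; AND[a·b] → w = 0.4753
Rules with consequent 'fast': {R1, R3, R4} → strengths 0.4606, 0.4700, 0.4753
Aggregate via t-conorm [a + b − a·b]: 0.8500

0.850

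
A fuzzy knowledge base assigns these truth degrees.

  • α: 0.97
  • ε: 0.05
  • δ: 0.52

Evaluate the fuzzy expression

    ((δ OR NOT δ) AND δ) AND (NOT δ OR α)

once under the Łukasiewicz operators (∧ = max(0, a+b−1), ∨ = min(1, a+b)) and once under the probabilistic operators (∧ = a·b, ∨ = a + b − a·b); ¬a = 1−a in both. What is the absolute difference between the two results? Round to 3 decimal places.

Under Łukasiewicz:
  NOT δ = 1 − 0.52 = 0.48
  δ OR NOT δ = min(1, a+b) on (0.52, 0.48) = 1.00
  (δ OR NOT δ) AND δ = max(0, a+b−1) on (1.00, 0.52) = 0.52
  NOT δ = 1 − 0.52 = 0.48
  NOT δ OR α = min(1, a+b) on (0.48, 0.97) = 1.00
  ((δ OR NOT δ) AND δ) AND (NOT δ OR α) = max(0, a+b−1) on (0.52, 1.00) = 0.52
  → value = 0.5200
Under probabilistic:
  NOT δ = 1 − 0.5200 = 0.4800
  δ OR NOT δ = a + b − a·b on (0.5200, 0.4800) = 0.7504
  (δ OR NOT δ) AND δ = a·b on (0.7504, 0.5200) = 0.3902
  NOT δ = 1 − 0.5200 = 0.4800
  NOT δ OR α = a + b − a·b on (0.4800, 0.9700) = 0.9844
  ((δ OR NOT δ) AND δ) AND (NOT δ OR α) = a·b on (0.3902, 0.9844) = 0.3841
  → value = 0.3841
|0.5200 − 0.3841| = 0.136

0.136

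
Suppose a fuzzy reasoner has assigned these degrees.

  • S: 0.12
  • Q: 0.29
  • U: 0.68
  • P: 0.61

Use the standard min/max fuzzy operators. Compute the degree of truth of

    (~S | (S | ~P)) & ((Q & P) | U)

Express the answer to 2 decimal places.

0.68

~S = 1 − 0.12 = 0.88
~P = 1 − 0.61 = 0.39
S | ~P = max(a, b) on (0.12, 0.39) = 0.39
~S | (S | ~P) = max(a, b) on (0.88, 0.39) = 0.88
Q & P = min(a, b) on (0.29, 0.61) = 0.29
(Q & P) | U = max(a, b) on (0.29, 0.68) = 0.68
(~S | (S | ~P)) & ((Q & P) | U) = min(a, b) on (0.88, 0.68) = 0.68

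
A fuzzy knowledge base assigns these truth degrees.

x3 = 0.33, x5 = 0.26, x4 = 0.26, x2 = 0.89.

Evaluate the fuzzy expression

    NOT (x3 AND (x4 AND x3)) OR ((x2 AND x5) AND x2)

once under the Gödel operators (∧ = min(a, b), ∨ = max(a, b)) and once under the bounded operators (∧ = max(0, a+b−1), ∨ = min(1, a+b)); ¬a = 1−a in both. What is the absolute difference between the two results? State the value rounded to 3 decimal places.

0.260

Under Gödel:
  x4 AND x3 = min(a, b) on (0.26, 0.33) = 0.26
  x3 AND (x4 AND x3) = min(a, b) on (0.33, 0.26) = 0.26
  NOT (x3 AND (x4 AND x3)) = 1 − 0.26 = 0.74
  x2 AND x5 = min(a, b) on (0.89, 0.26) = 0.26
  (x2 AND x5) AND x2 = min(a, b) on (0.26, 0.89) = 0.26
  NOT (x3 AND (x4 AND x3)) OR ((x2 AND x5) AND x2) = max(a, b) on (0.74, 0.26) = 0.74
  → value = 0.7400
Under bounded:
  x4 AND x3 = max(0, a+b−1) on (0.26, 0.33) = 0.00
  x3 AND (x4 AND x3) = max(0, a+b−1) on (0.33, 0.00) = 0.00
  NOT (x3 AND (x4 AND x3)) = 1 − 0.00 = 1.00
  x2 AND x5 = max(0, a+b−1) on (0.89, 0.26) = 0.15
  (x2 AND x5) AND x2 = max(0, a+b−1) on (0.15, 0.89) = 0.04
  NOT (x3 AND (x4 AND x3)) OR ((x2 AND x5) AND x2) = min(1, a+b) on (1.00, 0.04) = 1.00
  → value = 1.0000
|0.7400 − 1.0000| = 0.260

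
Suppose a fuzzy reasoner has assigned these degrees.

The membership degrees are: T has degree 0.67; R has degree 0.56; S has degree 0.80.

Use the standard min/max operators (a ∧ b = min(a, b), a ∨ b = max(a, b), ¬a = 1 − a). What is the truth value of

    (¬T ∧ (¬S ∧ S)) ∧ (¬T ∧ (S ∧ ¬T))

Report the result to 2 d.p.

0.20

¬T = 1 − 0.67 = 0.33
¬S = 1 − 0.80 = 0.20
¬S ∧ S = min(a, b) on (0.20, 0.80) = 0.20
¬T ∧ (¬S ∧ S) = min(a, b) on (0.33, 0.20) = 0.20
¬T = 1 − 0.67 = 0.33
¬T = 1 − 0.67 = 0.33
S ∧ ¬T = min(a, b) on (0.80, 0.33) = 0.33
¬T ∧ (S ∧ ¬T) = min(a, b) on (0.33, 0.33) = 0.33
(¬T ∧ (¬S ∧ S)) ∧ (¬T ∧ (S ∧ ¬T)) = min(a, b) on (0.20, 0.33) = 0.20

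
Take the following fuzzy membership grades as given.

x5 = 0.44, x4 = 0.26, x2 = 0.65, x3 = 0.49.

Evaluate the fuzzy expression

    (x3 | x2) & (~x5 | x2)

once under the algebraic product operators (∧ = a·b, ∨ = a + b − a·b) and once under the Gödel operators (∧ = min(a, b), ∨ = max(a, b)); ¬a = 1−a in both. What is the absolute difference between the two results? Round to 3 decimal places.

Under algebraic product:
  x3 | x2 = a + b − a·b on (0.4900, 0.6500) = 0.8215
  ~x5 = 1 − 0.4400 = 0.5600
  ~x5 | x2 = a + b − a·b on (0.5600, 0.6500) = 0.8460
  (x3 | x2) & (~x5 | x2) = a·b on (0.8215, 0.8460) = 0.6950
  → value = 0.6950
Under Gödel:
  x3 | x2 = max(a, b) on (0.49, 0.65) = 0.65
  ~x5 = 1 − 0.44 = 0.56
  ~x5 | x2 = max(a, b) on (0.56, 0.65) = 0.65
  (x3 | x2) & (~x5 | x2) = min(a, b) on (0.65, 0.65) = 0.65
  → value = 0.6500
|0.6950 − 0.6500| = 0.045

0.045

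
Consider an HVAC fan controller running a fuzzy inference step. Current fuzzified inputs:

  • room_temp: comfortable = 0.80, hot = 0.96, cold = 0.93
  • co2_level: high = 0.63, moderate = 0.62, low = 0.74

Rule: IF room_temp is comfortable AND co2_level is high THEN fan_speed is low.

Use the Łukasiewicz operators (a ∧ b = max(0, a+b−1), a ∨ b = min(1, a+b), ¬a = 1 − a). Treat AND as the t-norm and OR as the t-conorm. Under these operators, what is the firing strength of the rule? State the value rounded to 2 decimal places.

firing strength: comfortable=0.80, high=0.63; AND[max(0, a+b−1)] → w = 0.43

0.43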